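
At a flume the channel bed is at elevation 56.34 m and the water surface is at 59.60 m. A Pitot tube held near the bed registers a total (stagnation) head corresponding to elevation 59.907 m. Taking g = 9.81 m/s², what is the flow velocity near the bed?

Near the bed, under hydrostatic conditions, the piezometric head (z + ψ) equals the free-surface elevation, 59.60 m.
Velocity head = total − piezometric = 59.907 − 59.60 = 0.307 m.
v = √(2g·h_v) = √(2 × 9.81 × 0.307) = 2.45 m/s.

v ≈ 2.45 m/s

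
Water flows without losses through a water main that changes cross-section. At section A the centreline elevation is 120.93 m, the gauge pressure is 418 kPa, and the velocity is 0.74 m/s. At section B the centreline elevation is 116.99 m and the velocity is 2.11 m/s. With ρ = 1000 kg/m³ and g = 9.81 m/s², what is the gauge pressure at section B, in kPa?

Pressure head at A: ψ₁ = P₁/(ρg) = 418×1000 / (1000 × 9.81) = 42.61 m.
Velocity heads: v₁²/2g = 0.74²/19.62 = 0.028 m; v₂²/2g = 2.11²/19.62 = 0.227 m.
Total head H = z₁ + ψ₁ + v₁²/2g = 120.93 + 42.61 + 0.028 = 163.57 m.
ψ₂ = H − z₂ − v₂²/2g = 163.57 − 116.99 − 0.227 = 46.35 m.
P₂ = ρgψ₂ = 1000 × 9.81 × 46.35 ≈ 455 kPa.

P₂ ≈ 455 kPa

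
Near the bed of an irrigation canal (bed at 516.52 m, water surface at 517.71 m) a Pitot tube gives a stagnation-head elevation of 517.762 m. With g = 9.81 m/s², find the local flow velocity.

Near the bed, under hydrostatic conditions, the piezometric head (z + ψ) equals the free-surface elevation, 517.71 m.
Velocity head = total − piezometric = 517.762 − 517.71 = 0.052 m.
v = √(2g·h_v) = √(2 × 9.81 × 0.052) = 1.01 m/s.

v ≈ 1.01 m/s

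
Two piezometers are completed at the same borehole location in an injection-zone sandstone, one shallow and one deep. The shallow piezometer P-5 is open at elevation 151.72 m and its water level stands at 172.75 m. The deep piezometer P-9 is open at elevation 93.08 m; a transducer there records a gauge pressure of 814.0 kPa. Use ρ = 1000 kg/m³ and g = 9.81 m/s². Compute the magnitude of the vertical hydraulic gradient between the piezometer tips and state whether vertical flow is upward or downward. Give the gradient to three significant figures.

Total head at P-5: h = 172.75 m (water level in the standpipe).
Pressure head at P-9: ψ = P/(ρg) = 814.0×1000 / (1000 × 9.81) = 82.98 m.
Total head at P-9: h = z + ψ = 93.08 + 82.98 = 176.06 m.
Δh = h(P-5) − h(P-9) = 172.75 − 176.06 = -3.31 m.
Vertical separation Δz = 151.72 − 93.08 = 58.64 m.
|i_v| = |Δh| / Δz = 3.31 / 58.64 = 0.0564.
Head is higher in the deep piezometer, so vertical flow is upward (discharge condition).

|i_v| ≈ 0.0564; vertical flow is upward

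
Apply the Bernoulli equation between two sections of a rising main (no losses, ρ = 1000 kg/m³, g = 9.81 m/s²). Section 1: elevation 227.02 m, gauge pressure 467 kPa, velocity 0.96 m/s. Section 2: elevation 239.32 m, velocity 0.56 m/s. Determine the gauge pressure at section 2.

P₂ ≈ 347 kPa

Pressure head at 1: ψ₁ = P₁/(ρg) = 467×1000 / (1000 × 9.81) = 47.60 m.
Velocity heads: v₁²/2g = 0.96²/19.62 = 0.047 m; v₂²/2g = 0.56²/19.62 = 0.016 m.
Total head H = z₁ + ψ₁ + v₁²/2g = 227.02 + 47.60 + 0.047 = 274.67 m.
ψ₂ = H − z₂ − v₂²/2g = 274.67 − 239.32 − 0.016 = 35.33 m.
P₂ = ρgψ₂ = 1000 × 9.81 × 35.33 ≈ 347 kPa.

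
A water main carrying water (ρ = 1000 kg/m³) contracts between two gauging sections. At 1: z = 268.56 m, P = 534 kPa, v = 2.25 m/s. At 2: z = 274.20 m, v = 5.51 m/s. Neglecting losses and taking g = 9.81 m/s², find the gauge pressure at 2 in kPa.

P₂ ≈ 466 kPa

Pressure head at 1: ψ₁ = P₁/(ρg) = 534×1000 / (1000 × 9.81) = 54.43 m.
Velocity heads: v₁²/2g = 2.25²/19.62 = 0.258 m; v₂²/2g = 5.51²/19.62 = 1.547 m.
Total head H = z₁ + ψ₁ + v₁²/2g = 268.56 + 54.43 + 0.258 = 323.25 m.
ψ₂ = H − z₂ − v₂²/2g = 323.25 − 274.20 − 1.547 = 47.50 m.
P₂ = ρgψ₂ = 1000 × 9.81 × 47.50 ≈ 466 kPa.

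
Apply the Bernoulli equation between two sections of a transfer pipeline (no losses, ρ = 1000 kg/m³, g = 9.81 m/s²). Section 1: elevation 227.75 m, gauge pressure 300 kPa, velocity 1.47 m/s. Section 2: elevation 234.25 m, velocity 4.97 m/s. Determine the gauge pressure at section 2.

Pressure head at 1: ψ₁ = P₁/(ρg) = 300×1000 / (1000 × 9.81) = 30.58 m.
Velocity heads: v₁²/2g = 1.47²/19.62 = 0.110 m; v₂²/2g = 4.97²/19.62 = 1.259 m.
Total head H = z₁ + ψ₁ + v₁²/2g = 227.75 + 30.58 + 0.110 = 258.44 m.
ψ₂ = H − z₂ − v₂²/2g = 258.44 − 234.25 − 1.259 = 22.93 m.
P₂ = ρgψ₂ = 1000 × 9.81 × 22.93 ≈ 225 kPa.

P₂ ≈ 225 kPa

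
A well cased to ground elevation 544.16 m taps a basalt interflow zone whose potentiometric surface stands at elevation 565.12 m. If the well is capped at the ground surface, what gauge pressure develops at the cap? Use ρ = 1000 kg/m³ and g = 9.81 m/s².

P ≈ 206 kPa

Head above the cap: Δh = 565.12 − 544.16 = 20.96 m.
P = ρgΔh = 1000 × 9.81 × 20.96 = 205618 Pa ≈ 206 kPa.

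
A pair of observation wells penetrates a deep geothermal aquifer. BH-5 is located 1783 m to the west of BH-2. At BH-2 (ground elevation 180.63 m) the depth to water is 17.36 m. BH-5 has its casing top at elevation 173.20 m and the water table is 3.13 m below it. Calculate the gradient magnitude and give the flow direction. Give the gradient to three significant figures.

i ≈ 0.00381; groundwater flows toward the east

Total head at BH-2: h = 180.63 − 17.36 = 163.27 m.
Total head at BH-5: h = 173.20 − 3.13 = 170.07 m.
Head difference: h(BH-2) − h(BH-5) = 163.27 − 170.07 = -6.80 m.
Hydraulic gradient: i = |Δh| / L = 6.80 / 1783 = 0.00381.
Flow is from higher to lower head: from BH-5 toward BH-2, i.e. toward the east.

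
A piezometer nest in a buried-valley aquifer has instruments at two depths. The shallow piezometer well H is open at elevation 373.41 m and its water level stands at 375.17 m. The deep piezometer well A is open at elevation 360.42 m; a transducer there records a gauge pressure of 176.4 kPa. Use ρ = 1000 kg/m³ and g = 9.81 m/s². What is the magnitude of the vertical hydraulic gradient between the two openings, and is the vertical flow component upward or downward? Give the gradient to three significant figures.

|i_v| ≈ 0.249; vertical flow is upward

Total head at well H: h = 375.17 m (water level in the standpipe).
Pressure head at well A: ψ = P/(ρg) = 176.4×1000 / (1000 × 9.81) = 17.98 m.
Total head at well A: h = z + ψ = 360.42 + 17.98 = 378.40 m.
Δh = h(well H) − h(well A) = 375.17 − 378.40 = -3.23 m.
Vertical separation Δz = 373.41 − 360.42 = 12.99 m.
|i_v| = |Δh| / Δz = 3.23 / 12.99 = 0.249.
Head is higher in the deep piezometer, so vertical flow is upward (discharge condition).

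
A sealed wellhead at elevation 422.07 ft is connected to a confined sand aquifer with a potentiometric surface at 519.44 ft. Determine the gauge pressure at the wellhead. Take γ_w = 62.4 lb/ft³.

Head above the cap: Δh = 519.44 − 422.07 = 97.37 ft.
P = γΔh/144 = 62.4 × 97.37 / 144 = 42.2 psi.

P ≈ 42.2 psi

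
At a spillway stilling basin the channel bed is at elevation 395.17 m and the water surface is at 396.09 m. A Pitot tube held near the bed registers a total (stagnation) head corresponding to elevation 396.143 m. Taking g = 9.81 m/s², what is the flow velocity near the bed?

Near the bed, under hydrostatic conditions, the piezometric head (z + ψ) equals the free-surface elevation, 396.09 m.
Velocity head = total − piezometric = 396.143 − 396.09 = 0.053 m.
v = √(2g·h_v) = √(2 × 9.81 × 0.053) = 1.02 m/s.

v ≈ 1.02 m/s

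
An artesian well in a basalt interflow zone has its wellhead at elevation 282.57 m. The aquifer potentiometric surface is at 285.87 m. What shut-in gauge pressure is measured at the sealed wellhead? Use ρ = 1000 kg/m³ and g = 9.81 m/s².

Head above the cap: Δh = 285.87 − 282.57 = 3.30 m.
P = ρgΔh = 1000 × 9.81 × 3.30 = 32373 Pa ≈ 32.4 kPa.

P ≈ 32.4 kPa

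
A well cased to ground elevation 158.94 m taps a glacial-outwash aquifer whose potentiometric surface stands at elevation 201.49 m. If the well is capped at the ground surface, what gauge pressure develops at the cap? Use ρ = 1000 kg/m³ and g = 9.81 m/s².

Head above the cap: Δh = 201.49 − 158.94 = 42.55 m.
P = ρgΔh = 1000 × 9.81 × 42.55 = 417416 Pa ≈ 417 kPa.

P ≈ 417 kPa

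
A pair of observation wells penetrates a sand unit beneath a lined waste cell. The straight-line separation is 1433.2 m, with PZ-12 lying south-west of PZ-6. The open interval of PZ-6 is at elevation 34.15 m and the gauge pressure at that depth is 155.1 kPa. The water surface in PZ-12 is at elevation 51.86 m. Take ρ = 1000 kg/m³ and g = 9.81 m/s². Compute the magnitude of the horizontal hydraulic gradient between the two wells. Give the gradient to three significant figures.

Pressure head at PZ-6: ψ = P/(ρg) = 155.1×1000 / (1000 × 9.81) = 15.81 m.
Total head at PZ-6: h = z + ψ = 34.15 + 15.81 = 49.96 m.
Total head at PZ-12: h = 51.86 m (water level in the piezometer is the total head).
Head difference: h(PZ-6) − h(PZ-12) = 49.96 − 51.86 = -1.90 m.
Hydraulic gradient: i = |Δh| / L = 1.90 / 1433.2 = 0.00133.

i ≈ 0.00133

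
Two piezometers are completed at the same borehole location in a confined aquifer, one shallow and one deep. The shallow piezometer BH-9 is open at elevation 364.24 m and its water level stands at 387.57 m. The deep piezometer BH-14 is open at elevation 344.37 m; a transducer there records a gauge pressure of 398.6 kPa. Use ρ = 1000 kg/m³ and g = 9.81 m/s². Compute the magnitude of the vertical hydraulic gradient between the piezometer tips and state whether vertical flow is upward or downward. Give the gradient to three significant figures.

Total head at BH-9: h = 387.57 m (water level in the standpipe).
Pressure head at BH-14: ψ = P/(ρg) = 398.6×1000 / (1000 × 9.81) = 40.63 m.
Total head at BH-14: h = z + ψ = 344.37 + 40.63 = 385.00 m.
Δh = h(BH-9) − h(BH-14) = 387.57 − 385.00 = 2.57 m.
Vertical separation Δz = 364.24 − 344.37 = 19.87 m.
|i_v| = |Δh| / Δz = 2.57 / 19.87 = 0.129.
Head is higher in the shallow piezometer, so vertical flow is downward (recharge condition).

|i_v| ≈ 0.129; vertical flow is downward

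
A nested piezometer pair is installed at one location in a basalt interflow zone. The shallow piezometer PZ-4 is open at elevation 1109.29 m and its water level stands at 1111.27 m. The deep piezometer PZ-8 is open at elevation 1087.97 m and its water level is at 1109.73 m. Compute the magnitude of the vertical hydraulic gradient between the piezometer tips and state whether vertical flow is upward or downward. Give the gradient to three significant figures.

|i_v| ≈ 0.0722; vertical flow is downward

Total head at PZ-4: h = 1111.27 m (water level in the standpipe).
Total head at PZ-8: h = 1109.73 m.
Δh = h(PZ-4) − h(PZ-8) = 1111.27 − 1109.73 = 1.54 m.
Vertical separation Δz = 1109.29 − 1087.97 = 21.32 m.
|i_v| = |Δh| / Δz = 1.54 / 21.32 = 0.0722.
Head is higher in the shallow piezometer, so vertical flow is downward (recharge condition).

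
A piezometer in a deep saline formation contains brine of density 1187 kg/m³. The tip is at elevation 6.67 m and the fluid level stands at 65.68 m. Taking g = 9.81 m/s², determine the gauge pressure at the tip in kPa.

Pressure head ψ = h − z = 65.68 − 6.67 = 59.01 m.
P = ρgψ = 1187 × 9.81 × 59.01 = 687140 Pa ≈ 687 kPa.

P ≈ 687 kPa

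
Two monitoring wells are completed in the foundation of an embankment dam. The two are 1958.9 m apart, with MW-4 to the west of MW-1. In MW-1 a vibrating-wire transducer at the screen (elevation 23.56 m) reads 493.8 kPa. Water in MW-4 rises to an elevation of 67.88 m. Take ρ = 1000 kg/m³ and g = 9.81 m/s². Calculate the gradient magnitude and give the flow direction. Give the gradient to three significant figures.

i ≈ 0.00307; groundwater flows toward the west

Pressure head at MW-1: ψ = P/(ρg) = 493.8×1000 / (1000 × 9.81) = 50.34 m.
Total head at MW-1: h = z + ψ = 23.56 + 50.34 = 73.90 m.
Total head at MW-4: h = 67.88 m (water level in the piezometer is the total head).
Head difference: h(MW-1) − h(MW-4) = 73.90 − 67.88 = 6.02 m.
Hydraulic gradient: i = |Δh| / L = 6.02 / 1958.9 = 0.00307.
Flow is from higher to lower head: from MW-1 toward MW-4, i.e. toward the west.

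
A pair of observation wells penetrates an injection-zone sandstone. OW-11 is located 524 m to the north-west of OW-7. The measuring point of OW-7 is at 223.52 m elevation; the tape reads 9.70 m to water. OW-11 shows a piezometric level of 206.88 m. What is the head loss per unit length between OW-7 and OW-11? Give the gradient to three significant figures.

i ≈ 0.0132 m/m

Total head at OW-7: h = 223.52 − 9.70 = 213.82 m.
Total head at OW-11: h = 206.88 m (water level in the piezometer is the total head).
Head difference: h(OW-7) − h(OW-11) = 213.82 − 206.88 = 6.94 m.
Hydraulic gradient: i = |Δh| / L = 6.94 / 524 = 0.0132.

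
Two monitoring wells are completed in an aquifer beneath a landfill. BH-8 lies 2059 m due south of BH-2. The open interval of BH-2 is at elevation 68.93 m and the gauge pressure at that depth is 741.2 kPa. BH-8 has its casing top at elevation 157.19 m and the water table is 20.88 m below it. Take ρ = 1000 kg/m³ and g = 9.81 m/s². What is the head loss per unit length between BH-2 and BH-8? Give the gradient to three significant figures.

Pressure head at BH-2: ψ = P/(ρg) = 741.2×1000 / (1000 × 9.81) = 75.56 m.
Total head at BH-2: h = z + ψ = 68.93 + 75.56 = 144.49 m.
Total head at BH-8: h = 157.19 − 20.88 = 136.31 m.
Head difference: h(BH-2) − h(BH-8) = 144.49 − 136.31 = 8.18 m.
Hydraulic gradient: i = |Δh| / L = 8.18 / 2059 = 0.00397.

i ≈ 0.00397 m/m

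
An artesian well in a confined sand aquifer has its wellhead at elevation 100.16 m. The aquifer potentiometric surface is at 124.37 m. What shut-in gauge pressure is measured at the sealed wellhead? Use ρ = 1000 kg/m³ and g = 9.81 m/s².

P ≈ 238 kPa

Head above the cap: Δh = 124.37 − 100.16 = 24.21 m.
P = ρgΔh = 1000 × 9.81 × 24.21 = 237500 Pa ≈ 238 kPa.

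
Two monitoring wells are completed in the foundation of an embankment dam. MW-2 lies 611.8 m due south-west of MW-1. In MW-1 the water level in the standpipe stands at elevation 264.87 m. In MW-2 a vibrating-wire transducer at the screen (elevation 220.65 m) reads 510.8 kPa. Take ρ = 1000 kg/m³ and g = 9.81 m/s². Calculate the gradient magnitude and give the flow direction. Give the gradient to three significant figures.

Total head at MW-1: h = 264.87 m (water level in the piezometer is the total head).
Pressure head at MW-2: ψ = P/(ρg) = 510.8×1000 / (1000 × 9.81) = 52.07 m.
Total head at MW-2: h = z + ψ = 220.65 + 52.07 = 272.72 m.
Head difference: h(MW-1) − h(MW-2) = 264.87 − 272.72 = -7.85 m.
Hydraulic gradient: i = |Δh| / L = 7.85 / 611.8 = 0.0128.
Flow is from higher to lower head: from MW-2 toward MW-1, i.e. toward the north-east.

i ≈ 0.0128; groundwater flows toward the north-east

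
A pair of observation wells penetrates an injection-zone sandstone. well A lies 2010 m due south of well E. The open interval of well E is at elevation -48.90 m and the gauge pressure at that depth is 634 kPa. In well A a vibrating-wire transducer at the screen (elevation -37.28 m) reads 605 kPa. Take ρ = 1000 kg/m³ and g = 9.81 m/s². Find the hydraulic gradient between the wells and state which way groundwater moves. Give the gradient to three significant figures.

Pressure head at well E: ψ = P/(ρg) = 634×1000 / (1000 × 9.81) = 64.63 m.
Total head at well E: h = z + ψ = -48.90 + 64.63 = 15.73 m.
Pressure head at well A: ψ = P/(ρg) = 605×1000 / (1000 × 9.81) = 61.67 m.
Total head at well A: h = z + ψ = -37.28 + 61.67 = 24.39 m.
Head difference: h(well E) − h(well A) = 15.73 − 24.39 = -8.66 m.
Hydraulic gradient: i = |Δh| / L = 8.66 / 2010 = 0.00431.
Flow is from higher to lower head: from well A toward well E, i.e. toward the north.

i ≈ 0.00431; groundwater flows toward the north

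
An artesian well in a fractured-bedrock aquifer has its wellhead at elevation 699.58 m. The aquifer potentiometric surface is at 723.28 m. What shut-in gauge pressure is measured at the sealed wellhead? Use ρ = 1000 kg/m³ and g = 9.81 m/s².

P ≈ 232 kPa

Head above the cap: Δh = 723.28 − 699.58 = 23.70 m.
P = ρgΔh = 1000 × 9.81 × 23.70 = 232497 Pa ≈ 232 kPa.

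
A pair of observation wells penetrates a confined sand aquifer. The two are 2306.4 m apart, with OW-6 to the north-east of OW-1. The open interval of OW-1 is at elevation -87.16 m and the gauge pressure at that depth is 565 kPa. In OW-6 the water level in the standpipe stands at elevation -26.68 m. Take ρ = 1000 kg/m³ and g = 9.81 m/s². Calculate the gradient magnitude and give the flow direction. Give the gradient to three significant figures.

Pressure head at OW-1: ψ = P/(ρg) = 565×1000 / (1000 × 9.81) = 57.59 m.
Total head at OW-1: h = z + ψ = -87.16 + 57.59 = -29.57 m.
Total head at OW-6: h = -26.68 m (water level in the piezometer is the total head).
Head difference: h(OW-1) − h(OW-6) = -29.57 − (-26.68) = -2.89 m.
Hydraulic gradient: i = |Δh| / L = 2.89 / 2306.4 = 0.00125.
Flow is from higher to lower head: from OW-6 toward OW-1, i.e. toward the south-west.

i ≈ 0.00125; groundwater flows toward the south-west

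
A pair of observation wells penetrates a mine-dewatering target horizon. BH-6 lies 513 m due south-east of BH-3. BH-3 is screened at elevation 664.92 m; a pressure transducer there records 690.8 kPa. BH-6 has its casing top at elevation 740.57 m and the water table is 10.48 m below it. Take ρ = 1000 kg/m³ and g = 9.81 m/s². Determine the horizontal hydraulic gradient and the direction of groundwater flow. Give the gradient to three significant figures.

i ≈ 0.0102; groundwater flows toward the south-east

Pressure head at BH-3: ψ = P/(ρg) = 690.8×1000 / (1000 × 9.81) = 70.42 m.
Total head at BH-3: h = z + ψ = 664.92 + 70.42 = 735.34 m.
Total head at BH-6: h = 740.57 − 10.48 = 730.09 m.
Head difference: h(BH-3) − h(BH-6) = 735.34 − 730.09 = 5.25 m.
Hydraulic gradient: i = |Δh| / L = 5.25 / 513 = 0.0102.
Flow is from higher to lower head: from BH-3 toward BH-6, i.e. toward the south-east.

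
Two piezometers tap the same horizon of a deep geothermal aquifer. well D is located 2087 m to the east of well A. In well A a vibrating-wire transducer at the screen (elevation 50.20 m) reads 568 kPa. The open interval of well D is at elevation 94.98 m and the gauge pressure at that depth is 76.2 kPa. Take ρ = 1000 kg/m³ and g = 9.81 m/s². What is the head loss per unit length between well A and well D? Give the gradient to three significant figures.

Pressure head at well A: ψ = P/(ρg) = 568×1000 / (1000 × 9.81) = 57.90 m.
Total head at well A: h = z + ψ = 50.20 + 57.90 = 108.10 m.
Pressure head at well D: ψ = P/(ρg) = 76.2×1000 / (1000 × 9.81) = 7.77 m.
Total head at well D: h = z + ψ = 94.98 + 7.77 = 102.75 m.
Head difference: h(well A) − h(well D) = 108.10 − 102.75 = 5.35 m.
Hydraulic gradient: i = |Δh| / L = 5.35 / 2087 = 0.00256.

i ≈ 0.00256 m/m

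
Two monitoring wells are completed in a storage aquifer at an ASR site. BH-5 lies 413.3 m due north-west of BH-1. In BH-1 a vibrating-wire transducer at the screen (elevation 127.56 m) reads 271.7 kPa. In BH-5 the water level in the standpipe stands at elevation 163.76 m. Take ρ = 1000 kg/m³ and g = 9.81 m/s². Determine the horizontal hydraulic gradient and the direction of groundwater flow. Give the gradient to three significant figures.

i ≈ 0.0206; groundwater flows toward the south-east

Pressure head at BH-1: ψ = P/(ρg) = 271.7×1000 / (1000 × 9.81) = 27.70 m.
Total head at BH-1: h = z + ψ = 127.56 + 27.70 = 155.26 m.
Total head at BH-5: h = 163.76 m (water level in the piezometer is the total head).
Head difference: h(BH-1) − h(BH-5) = 155.26 − 163.76 = -8.50 m.
Hydraulic gradient: i = |Δh| / L = 8.50 / 413.3 = 0.0206.
Flow is from higher to lower head: from BH-5 toward BH-1, i.e. toward the south-east.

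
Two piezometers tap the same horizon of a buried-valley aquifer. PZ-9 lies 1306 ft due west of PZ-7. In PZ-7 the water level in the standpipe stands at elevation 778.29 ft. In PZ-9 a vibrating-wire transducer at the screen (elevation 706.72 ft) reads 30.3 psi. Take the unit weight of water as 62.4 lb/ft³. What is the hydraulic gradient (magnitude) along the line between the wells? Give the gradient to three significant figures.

Total head at PZ-7: h = 778.29 ft (water level in the piezometer is the total head).
Pressure head at PZ-9: ψ = 144·P/γ = 144 × 30.3 / 62.4 = 69.92 ft.
Total head at PZ-9: h = z + ψ = 706.72 + 69.92 = 776.64 ft.
Head difference: h(PZ-7) − h(PZ-9) = 778.29 − 776.64 = 1.65 ft.
Hydraulic gradient: i = |Δh| / L = 1.65 / 1306 = 0.00126.

i ≈ 0.00126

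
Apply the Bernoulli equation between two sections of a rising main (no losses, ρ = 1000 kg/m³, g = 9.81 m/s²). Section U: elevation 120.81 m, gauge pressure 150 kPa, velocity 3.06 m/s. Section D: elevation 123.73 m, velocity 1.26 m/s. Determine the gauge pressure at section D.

Pressure head at U: ψ₁ = P₁/(ρg) = 150×1000 / (1000 × 9.81) = 15.29 m.
Velocity heads: v₁²/2g = 3.06²/19.62 = 0.477 m; v₂²/2g = 1.26²/19.62 = 0.081 m.
Total head H = z₁ + ψ₁ + v₁²/2g = 120.81 + 15.29 + 0.477 = 136.58 m.
ψ₂ = H − z₂ − v₂²/2g = 136.58 − 123.73 − 0.081 = 12.77 m.
P₂ = ρgψ₂ = 1000 × 9.81 × 12.77 ≈ 125 kPa.

P₂ ≈ 125 kPa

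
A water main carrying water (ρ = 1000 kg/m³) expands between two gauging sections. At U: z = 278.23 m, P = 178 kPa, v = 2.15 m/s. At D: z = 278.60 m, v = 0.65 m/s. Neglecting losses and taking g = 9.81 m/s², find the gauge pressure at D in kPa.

P₂ ≈ 176 kPa

Pressure head at U: ψ₁ = P₁/(ρg) = 178×1000 / (1000 × 9.81) = 18.14 m.
Velocity heads: v₁²/2g = 2.15²/19.62 = 0.236 m; v₂²/2g = 0.65²/19.62 = 0.022 m.
Total head H = z₁ + ψ₁ + v₁²/2g = 278.23 + 18.14 + 0.236 = 296.61 m.
ψ₂ = H − z₂ − v₂²/2g = 296.61 − 278.60 − 0.022 = 17.99 m.
P₂ = ρgψ₂ = 1000 × 9.81 × 17.99 ≈ 176 kPa.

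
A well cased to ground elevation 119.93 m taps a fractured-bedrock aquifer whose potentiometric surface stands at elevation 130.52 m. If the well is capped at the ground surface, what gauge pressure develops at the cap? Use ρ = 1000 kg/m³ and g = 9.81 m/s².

Head above the cap: Δh = 130.52 − 119.93 = 10.59 m.
P = ρgΔh = 1000 × 9.81 × 10.59 = 103888 Pa ≈ 104 kPa.

P ≈ 104 kPa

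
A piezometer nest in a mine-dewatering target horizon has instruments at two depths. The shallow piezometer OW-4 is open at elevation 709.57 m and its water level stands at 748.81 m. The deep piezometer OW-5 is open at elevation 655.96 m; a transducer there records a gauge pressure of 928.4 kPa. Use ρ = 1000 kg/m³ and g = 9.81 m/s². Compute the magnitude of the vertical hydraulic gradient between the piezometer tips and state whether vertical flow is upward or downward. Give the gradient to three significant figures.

|i_v| ≈ 0.0334; vertical flow is upward

Total head at OW-4: h = 748.81 m (water level in the standpipe).
Pressure head at OW-5: ψ = P/(ρg) = 928.4×1000 / (1000 × 9.81) = 94.64 m.
Total head at OW-5: h = z + ψ = 655.96 + 94.64 = 750.60 m.
Δh = h(OW-4) − h(OW-5) = 748.81 − 750.60 = -1.79 m.
Vertical separation Δz = 709.57 − 655.96 = 53.61 m.
|i_v| = |Δh| / Δz = 1.79 / 53.61 = 0.0334.
Head is higher in the deep piezometer, so vertical flow is upward (discharge condition).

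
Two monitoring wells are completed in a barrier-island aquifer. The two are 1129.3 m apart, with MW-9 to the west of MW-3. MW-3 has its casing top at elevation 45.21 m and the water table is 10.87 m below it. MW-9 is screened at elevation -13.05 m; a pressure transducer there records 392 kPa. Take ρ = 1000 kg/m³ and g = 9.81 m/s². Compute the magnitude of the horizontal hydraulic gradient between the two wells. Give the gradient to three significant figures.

Total head at MW-3: h = 45.21 − 10.87 = 34.34 m.
Pressure head at MW-9: ψ = P/(ρg) = 392×1000 / (1000 × 9.81) = 39.96 m.
Total head at MW-9: h = z + ψ = -13.05 + 39.96 = 26.91 m.
Head difference: h(MW-3) − h(MW-9) = 34.34 − 26.91 = 7.43 m.
Hydraulic gradient: i = |Δh| / L = 7.43 / 1129.3 = 0.00658.

i ≈ 0.00658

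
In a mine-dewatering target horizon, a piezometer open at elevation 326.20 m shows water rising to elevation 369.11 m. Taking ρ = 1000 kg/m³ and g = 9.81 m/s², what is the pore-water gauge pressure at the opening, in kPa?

P ≈ 421 kPa

Pressure head ψ = h − z = 369.11 − 326.20 = 42.91 m.
P = ρgψ = 1000 × 9.81 × 42.91 = 420947 Pa ≈ 421 kPa.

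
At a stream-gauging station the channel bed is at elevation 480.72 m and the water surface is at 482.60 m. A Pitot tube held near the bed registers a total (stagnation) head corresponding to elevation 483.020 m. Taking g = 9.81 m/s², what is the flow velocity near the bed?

v ≈ 2.87 m/s

Near the bed, under hydrostatic conditions, the piezometric head (z + ψ) equals the free-surface elevation, 482.60 m.
Velocity head = total − piezometric = 483.020 − 482.60 = 0.420 m.
v = √(2g·h_v) = √(2 × 9.81 × 0.420) = 2.87 m/s.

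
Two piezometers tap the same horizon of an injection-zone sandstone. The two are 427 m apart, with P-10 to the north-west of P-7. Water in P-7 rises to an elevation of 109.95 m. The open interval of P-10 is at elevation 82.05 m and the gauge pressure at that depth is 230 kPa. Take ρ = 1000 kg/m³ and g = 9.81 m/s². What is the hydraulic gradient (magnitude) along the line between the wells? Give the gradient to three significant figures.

i ≈ 0.0104

Total head at P-7: h = 109.95 m (water level in the piezometer is the total head).
Pressure head at P-10: ψ = P/(ρg) = 230×1000 / (1000 × 9.81) = 23.45 m.
Total head at P-10: h = z + ψ = 82.05 + 23.45 = 105.50 m.
Head difference: h(P-7) − h(P-10) = 109.95 − 105.50 = 4.45 m.
Hydraulic gradient: i = |Δh| / L = 4.45 / 427 = 0.0104.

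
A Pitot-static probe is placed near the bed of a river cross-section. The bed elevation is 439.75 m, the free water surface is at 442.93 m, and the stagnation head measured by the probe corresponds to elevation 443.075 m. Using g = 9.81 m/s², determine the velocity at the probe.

v ≈ 1.69 m/s

Near the bed, under hydrostatic conditions, the piezometric head (z + ψ) equals the free-surface elevation, 442.93 m.
Velocity head = total − piezometric = 443.075 − 442.93 = 0.145 m.
v = √(2g·h_v) = √(2 × 9.81 × 0.145) = 1.69 m/s.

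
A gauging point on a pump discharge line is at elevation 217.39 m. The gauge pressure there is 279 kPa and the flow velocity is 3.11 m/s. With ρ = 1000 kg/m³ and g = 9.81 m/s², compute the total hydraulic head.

h ≈ 246.32 m

Pressure head ψ = P/(ρg) = 279×1000 / (1000 × 9.81) = 28.44 m.
Velocity head = v²/(2g) = 3.11² / (2 × 9.81) = 0.493 m.
h = z + ψ + v²/(2g) = 217.39 + 28.44 + 0.493 = 246.32 m.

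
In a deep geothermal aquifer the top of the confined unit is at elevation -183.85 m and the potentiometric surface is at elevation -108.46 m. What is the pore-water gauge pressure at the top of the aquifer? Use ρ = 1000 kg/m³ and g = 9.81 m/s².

P ≈ 740 kPa

Pressure head at the aquifer top: ψ = h − z = -108.46 − (-183.85) = 75.39 m.
P = ρgψ = 1000 × 9.81 × 75.39 = 739576 Pa ≈ 740 kPa.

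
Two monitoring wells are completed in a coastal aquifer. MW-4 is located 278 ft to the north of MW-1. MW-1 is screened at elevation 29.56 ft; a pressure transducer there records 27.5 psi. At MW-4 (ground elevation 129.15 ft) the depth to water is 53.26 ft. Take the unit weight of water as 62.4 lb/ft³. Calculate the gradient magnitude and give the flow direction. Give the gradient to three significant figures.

Pressure head at MW-1: ψ = 144·P/γ = 144 × 27.5 / 62.4 = 63.46 ft.
Total head at MW-1: h = z + ψ = 29.56 + 63.46 = 93.02 ft.
Total head at MW-4: h = 129.15 − 53.26 = 75.89 ft.
Head difference: h(MW-1) − h(MW-4) = 93.02 − 75.89 = 17.13 ft.
Hydraulic gradient: i = |Δh| / L = 17.13 / 278 = 0.0616.
Flow is from higher to lower head: from MW-1 toward MW-4, i.e. toward the north.

i ≈ 0.0616; groundwater flows toward the north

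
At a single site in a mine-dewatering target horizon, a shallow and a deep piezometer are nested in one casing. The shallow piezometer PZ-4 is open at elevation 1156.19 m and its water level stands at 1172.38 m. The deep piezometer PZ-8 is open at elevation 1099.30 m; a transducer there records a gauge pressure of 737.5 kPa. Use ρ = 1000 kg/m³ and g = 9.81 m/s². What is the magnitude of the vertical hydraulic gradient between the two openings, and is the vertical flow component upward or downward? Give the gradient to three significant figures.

|i_v| ≈ 0.0369; vertical flow is upward

Total head at PZ-4: h = 1172.38 m (water level in the standpipe).
Pressure head at PZ-8: ψ = P/(ρg) = 737.5×1000 / (1000 × 9.81) = 75.18 m.
Total head at PZ-8: h = z + ψ = 1099.30 + 75.18 = 1174.48 m.
Δh = h(PZ-4) − h(PZ-8) = 1172.38 − 1174.48 = -2.10 m.
Vertical separation Δz = 1156.19 − 1099.30 = 56.89 m.
|i_v| = |Δh| / Δz = 2.10 / 56.89 = 0.0369.
Head is higher in the deep piezometer, so vertical flow is upward (discharge condition).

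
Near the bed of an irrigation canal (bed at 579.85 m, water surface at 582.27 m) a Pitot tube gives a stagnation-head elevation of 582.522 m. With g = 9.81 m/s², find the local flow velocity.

Near the bed, under hydrostatic conditions, the piezometric head (z + ψ) equals the free-surface elevation, 582.27 m.
Velocity head = total − piezometric = 582.522 − 582.27 = 0.252 m.
v = √(2g·h_v) = √(2 × 9.81 × 0.252) = 2.22 m/s.

v ≈ 2.22 m/s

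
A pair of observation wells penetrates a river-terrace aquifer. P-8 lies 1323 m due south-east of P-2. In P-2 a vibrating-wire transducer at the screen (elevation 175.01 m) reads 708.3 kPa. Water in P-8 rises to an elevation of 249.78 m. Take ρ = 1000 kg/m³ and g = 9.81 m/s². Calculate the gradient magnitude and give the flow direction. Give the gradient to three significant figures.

Pressure head at P-2: ψ = P/(ρg) = 708.3×1000 / (1000 × 9.81) = 72.20 m.
Total head at P-2: h = z + ψ = 175.01 + 72.20 = 247.21 m.
Total head at P-8: h = 249.78 m (water level in the piezometer is the total head).
Head difference: h(P-2) − h(P-8) = 247.21 − 249.78 = -2.57 m.
Hydraulic gradient: i = |Δh| / L = 2.57 / 1323 = 0.00194.
Flow is from higher to lower head: from P-8 toward P-2, i.e. toward the north-west.

i ≈ 0.00194; groundwater flows toward the north-west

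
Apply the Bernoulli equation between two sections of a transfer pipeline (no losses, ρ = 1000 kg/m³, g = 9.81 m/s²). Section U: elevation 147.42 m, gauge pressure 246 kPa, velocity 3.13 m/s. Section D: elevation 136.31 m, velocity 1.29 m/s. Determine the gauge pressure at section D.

P₂ ≈ 359 kPa

Pressure head at U: ψ₁ = P₁/(ρg) = 246×1000 / (1000 × 9.81) = 25.08 m.
Velocity heads: v₁²/2g = 3.13²/19.62 = 0.499 m; v₂²/2g = 1.29²/19.62 = 0.085 m.
Total head H = z₁ + ψ₁ + v₁²/2g = 147.42 + 25.08 + 0.499 = 173.00 m.
ψ₂ = H − z₂ − v₂²/2g = 173.00 − 136.31 − 0.085 = 36.60 m.
P₂ = ρgψ₂ = 1000 × 9.81 × 36.60 ≈ 359 kPa.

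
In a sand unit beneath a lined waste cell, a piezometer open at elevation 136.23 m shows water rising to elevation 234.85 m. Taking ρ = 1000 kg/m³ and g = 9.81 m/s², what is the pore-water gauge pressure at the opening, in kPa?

Pressure head ψ = h − z = 234.85 − 136.23 = 98.62 m.
P = ρgψ = 1000 × 9.81 × 98.62 = 967462 Pa ≈ 967 kPa.

P ≈ 967 kPa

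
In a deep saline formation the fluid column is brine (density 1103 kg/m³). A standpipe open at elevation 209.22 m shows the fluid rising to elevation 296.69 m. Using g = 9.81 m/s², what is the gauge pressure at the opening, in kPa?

P ≈ 946 kPa

Pressure head ψ = h − z = 296.69 − 209.22 = 87.47 m.
P = ρgψ = 1103 × 9.81 × 87.47 = 946463 Pa ≈ 946 kPa.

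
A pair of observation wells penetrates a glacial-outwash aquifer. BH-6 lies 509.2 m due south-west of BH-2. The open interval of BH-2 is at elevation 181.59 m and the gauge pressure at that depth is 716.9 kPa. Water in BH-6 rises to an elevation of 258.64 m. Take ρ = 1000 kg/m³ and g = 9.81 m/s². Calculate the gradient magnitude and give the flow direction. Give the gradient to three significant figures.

i ≈ 0.00780; groundwater flows toward the north-east

Pressure head at BH-2: ψ = P/(ρg) = 716.9×1000 / (1000 × 9.81) = 73.08 m.
Total head at BH-2: h = z + ψ = 181.59 + 73.08 = 254.67 m.
Total head at BH-6: h = 258.64 m (water level in the piezometer is the total head).
Head difference: h(BH-2) − h(BH-6) = 254.67 − 258.64 = -3.97 m.
Hydraulic gradient: i = |Δh| / L = 3.97 / 509.2 = 0.00780.
Flow is from higher to lower head: from BH-6 toward BH-2, i.e. toward the north-east.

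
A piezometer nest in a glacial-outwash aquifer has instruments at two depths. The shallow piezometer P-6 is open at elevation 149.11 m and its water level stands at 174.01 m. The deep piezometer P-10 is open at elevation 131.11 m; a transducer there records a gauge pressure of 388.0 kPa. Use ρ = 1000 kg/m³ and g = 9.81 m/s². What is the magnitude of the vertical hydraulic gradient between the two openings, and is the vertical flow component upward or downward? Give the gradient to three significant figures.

Total head at P-6: h = 174.01 m (water level in the standpipe).
Pressure head at P-10: ψ = P/(ρg) = 388.0×1000 / (1000 × 9.81) = 39.55 m.
Total head at P-10: h = z + ψ = 131.11 + 39.55 = 170.66 m.
Δh = h(P-6) − h(P-10) = 174.01 − 170.66 = 3.35 m.
Vertical separation Δz = 149.11 − 131.11 = 18.00 m.
|i_v| = |Δh| / Δz = 3.35 / 18.00 = 0.186.
Head is higher in the shallow piezometer, so vertical flow is downward (recharge condition).

|i_v| ≈ 0.186; vertical flow is downward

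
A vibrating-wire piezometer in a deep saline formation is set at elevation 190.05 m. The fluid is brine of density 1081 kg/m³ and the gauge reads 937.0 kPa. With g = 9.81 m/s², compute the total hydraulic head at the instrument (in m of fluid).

ψ = P/(ρg) = 937.0×1000 / (1081 × 9.81) = 88.36 m.
h = z + ψ = 190.05 + 88.36 = 278.41 m.

h ≈ 278.41 m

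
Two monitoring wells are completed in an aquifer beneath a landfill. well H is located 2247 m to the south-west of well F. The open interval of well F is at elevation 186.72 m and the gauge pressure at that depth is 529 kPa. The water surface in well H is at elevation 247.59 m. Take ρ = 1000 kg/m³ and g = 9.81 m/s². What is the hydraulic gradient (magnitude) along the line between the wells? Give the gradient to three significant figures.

i ≈ 0.00309

Pressure head at well F: ψ = P/(ρg) = 529×1000 / (1000 × 9.81) = 53.92 m.
Total head at well F: h = z + ψ = 186.72 + 53.92 = 240.64 m.
Total head at well H: h = 247.59 m (water level in the piezometer is the total head).
Head difference: h(well F) − h(well H) = 240.64 − 247.59 = -6.95 m.
Hydraulic gradient: i = |Δh| / L = 6.95 / 2247 = 0.00309.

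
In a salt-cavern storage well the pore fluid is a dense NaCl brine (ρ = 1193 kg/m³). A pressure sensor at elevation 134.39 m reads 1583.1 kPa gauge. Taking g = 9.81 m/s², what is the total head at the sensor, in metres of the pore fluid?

h ≈ 269.66 m

ψ = P/(ρg) = 1583.1×1000 / (1193 × 9.81) = 135.27 m.
h = z + ψ = 134.39 + 135.27 = 269.66 m.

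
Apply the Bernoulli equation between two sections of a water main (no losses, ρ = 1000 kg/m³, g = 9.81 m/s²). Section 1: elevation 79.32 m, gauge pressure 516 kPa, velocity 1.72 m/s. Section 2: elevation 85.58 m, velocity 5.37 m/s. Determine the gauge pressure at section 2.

Pressure head at 1: ψ₁ = P₁/(ρg) = 516×1000 / (1000 × 9.81) = 52.60 m.
Velocity heads: v₁²/2g = 1.72²/19.62 = 0.151 m; v₂²/2g = 5.37²/19.62 = 1.470 m.
Total head H = z₁ + ψ₁ + v₁²/2g = 79.32 + 52.60 + 0.151 = 132.07 m.
ψ₂ = H − z₂ − v₂²/2g = 132.07 − 85.58 − 1.470 = 45.02 m.
P₂ = ρgψ₂ = 1000 × 9.81 × 45.02 ≈ 442 kPa.

P₂ ≈ 442 kPa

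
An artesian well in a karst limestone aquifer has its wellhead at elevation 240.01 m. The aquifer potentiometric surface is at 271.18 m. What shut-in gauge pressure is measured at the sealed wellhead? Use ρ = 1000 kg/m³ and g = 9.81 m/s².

Head above the cap: Δh = 271.18 − 240.01 = 31.17 m.
P = ρgΔh = 1000 × 9.81 × 31.17 = 305778 Pa ≈ 306 kPa.

P ≈ 306 kPa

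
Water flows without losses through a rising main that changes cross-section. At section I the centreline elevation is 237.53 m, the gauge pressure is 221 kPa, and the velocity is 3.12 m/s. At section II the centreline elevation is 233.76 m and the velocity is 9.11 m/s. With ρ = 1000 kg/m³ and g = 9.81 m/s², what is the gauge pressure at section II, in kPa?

Pressure head at I: ψ₁ = P₁/(ρg) = 221×1000 / (1000 × 9.81) = 22.53 m.
Velocity heads: v₁²/2g = 3.12²/19.62 = 0.496 m; v₂²/2g = 9.11²/19.62 = 4.230 m.
Total head H = z₁ + ψ₁ + v₁²/2g = 237.53 + 22.53 + 0.496 = 260.56 m.
ψ₂ = H − z₂ − v₂²/2g = 260.56 − 233.76 − 4.230 = 22.57 m.
P₂ = ρgψ₂ = 1000 × 9.81 × 22.57 ≈ 221 kPa.

P₂ ≈ 221 kPa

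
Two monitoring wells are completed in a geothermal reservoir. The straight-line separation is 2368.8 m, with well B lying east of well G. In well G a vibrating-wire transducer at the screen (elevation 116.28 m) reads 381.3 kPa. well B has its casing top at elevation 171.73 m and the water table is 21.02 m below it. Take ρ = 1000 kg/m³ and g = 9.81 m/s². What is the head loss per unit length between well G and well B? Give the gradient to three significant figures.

i ≈ 0.00187 m/m

Pressure head at well G: ψ = P/(ρg) = 381.3×1000 / (1000 × 9.81) = 38.87 m.
Total head at well G: h = z + ψ = 116.28 + 38.87 = 155.15 m.
Total head at well B: h = 171.73 − 21.02 = 150.71 m.
Head difference: h(well G) − h(well B) = 155.15 − 150.71 = 4.44 m.
Hydraulic gradient: i = |Δh| / L = 4.44 / 2368.8 = 0.00187.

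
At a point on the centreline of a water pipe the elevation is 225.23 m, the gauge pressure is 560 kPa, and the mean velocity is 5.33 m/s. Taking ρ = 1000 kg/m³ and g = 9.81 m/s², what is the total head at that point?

h ≈ 283.76 m

Pressure head ψ = P/(ρg) = 560×1000 / (1000 × 9.81) = 57.08 m.
Velocity head = v²/(2g) = 5.33² / (2 × 9.81) = 1.448 m.
h = z + ψ + v²/(2g) = 225.23 + 57.08 + 1.448 = 283.76 m.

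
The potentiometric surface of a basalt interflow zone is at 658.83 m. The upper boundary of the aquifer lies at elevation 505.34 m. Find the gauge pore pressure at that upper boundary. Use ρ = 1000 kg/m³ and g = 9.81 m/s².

P ≈ 1510 kPa

Pressure head at the aquifer top: ψ = h − z = 658.83 − 505.34 = 153.49 m.
P = ρgψ = 1000 × 9.81 × 153.49 = 1505737 Pa ≈ 1510 kPa.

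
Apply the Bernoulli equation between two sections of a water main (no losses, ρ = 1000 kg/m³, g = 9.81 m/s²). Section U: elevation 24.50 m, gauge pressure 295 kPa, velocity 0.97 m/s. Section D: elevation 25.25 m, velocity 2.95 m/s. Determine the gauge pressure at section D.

Pressure head at U: ψ₁ = P₁/(ρg) = 295×1000 / (1000 × 9.81) = 30.07 m.
Velocity heads: v₁²/2g = 0.97²/19.62 = 0.048 m; v₂²/2g = 2.95²/19.62 = 0.444 m.
Total head H = z₁ + ψ₁ + v₁²/2g = 24.50 + 30.07 + 0.048 = 54.62 m.
ψ₂ = H − z₂ − v₂²/2g = 54.62 − 25.25 − 0.444 = 28.93 m.
P₂ = ρgψ₂ = 1000 × 9.81 × 28.93 ≈ 284 kPa.

P₂ ≈ 284 kPa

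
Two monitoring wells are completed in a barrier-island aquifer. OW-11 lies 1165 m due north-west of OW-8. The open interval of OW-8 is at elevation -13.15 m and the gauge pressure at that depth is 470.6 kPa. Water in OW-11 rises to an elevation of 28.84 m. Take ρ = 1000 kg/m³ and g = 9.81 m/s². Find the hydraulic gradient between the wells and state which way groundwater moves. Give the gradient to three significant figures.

i ≈ 0.00513; groundwater flows toward the north-west

Pressure head at OW-8: ψ = P/(ρg) = 470.6×1000 / (1000 × 9.81) = 47.97 m.
Total head at OW-8: h = z + ψ = -13.15 + 47.97 = 34.82 m.
Total head at OW-11: h = 28.84 m (water level in the piezometer is the total head).
Head difference: h(OW-8) − h(OW-11) = 34.82 − 28.84 = 5.98 m.
Hydraulic gradient: i = |Δh| / L = 5.98 / 1165 = 0.00513.
Flow is from higher to lower head: from OW-8 toward OW-11, i.e. toward the north-west.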